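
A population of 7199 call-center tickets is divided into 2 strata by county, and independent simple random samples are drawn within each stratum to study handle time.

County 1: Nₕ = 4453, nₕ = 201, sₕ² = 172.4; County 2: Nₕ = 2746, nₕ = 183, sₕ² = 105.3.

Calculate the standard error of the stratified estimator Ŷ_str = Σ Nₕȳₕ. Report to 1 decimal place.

Var(Ŷ_str) = Σₕ Nₕ²(1 − fₕ)sₕ²/nₕ.
County 1: 4453²·(1 − 201/4453)·172.4/201 = 1.6240042 × 10^7.
County 2: 2746²·(1 − 183/2746)·105.3/183 = 4.0497333 × 10^6.
Sum = 2.0289775 × 10^7.
SE = √(2.0289775 × 10^7) = 4504.4.

4504.4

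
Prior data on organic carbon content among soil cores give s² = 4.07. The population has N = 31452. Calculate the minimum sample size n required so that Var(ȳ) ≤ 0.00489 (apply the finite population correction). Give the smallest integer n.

Without fpc, n₀ = s²/D = 4.07/0.00489 = 832.3108.
With fpc, (1 − n/N)·s²/n ≤ D requires n ≥ n₀/(1 + n₀/N) = 832.3108/(1 + 832.3108/31452) = 810.8533.
Rounding up, n = 811.

811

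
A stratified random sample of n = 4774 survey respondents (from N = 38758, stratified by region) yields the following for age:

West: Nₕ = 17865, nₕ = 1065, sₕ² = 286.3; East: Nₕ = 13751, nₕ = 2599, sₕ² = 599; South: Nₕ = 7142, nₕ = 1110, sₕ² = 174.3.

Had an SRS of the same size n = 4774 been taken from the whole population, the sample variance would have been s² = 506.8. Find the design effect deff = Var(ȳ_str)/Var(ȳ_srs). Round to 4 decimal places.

0.8782

Var(ȳ_str) = Σ Wₕ²(1−fₕ)sₕ²/nₕ with Wₕ = Nₕ/38758:
  West: (17865/38758)²·(1−1065/17865)·286.3/1065 = 0.053710763
  East: (13751/38758)²·(1−2599/13751)·599/2599 = 0.023527992
  South: (7142/38758)²·(1−1110/7142)·174.3/1110 = 0.0045033206
  → Var(ȳ_str) = 0.081742076.
Var(ȳ_srs) = (1 − 4774/38758)·506.8/4774 = 0.093082348.
deff = 0.081742076 / 0.093082348 = 0.8782.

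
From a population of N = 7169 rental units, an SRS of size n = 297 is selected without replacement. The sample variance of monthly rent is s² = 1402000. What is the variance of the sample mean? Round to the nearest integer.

Under SRS without replacement, Var(ȳ) = (1 − f)·s²/n with f = n/N = 297/7169 = 0.04142837.
Var(ȳ) = (1 − 0.04142837)·1402000/297 = 0.95857163·4720.5387 = 4524.9745.

4525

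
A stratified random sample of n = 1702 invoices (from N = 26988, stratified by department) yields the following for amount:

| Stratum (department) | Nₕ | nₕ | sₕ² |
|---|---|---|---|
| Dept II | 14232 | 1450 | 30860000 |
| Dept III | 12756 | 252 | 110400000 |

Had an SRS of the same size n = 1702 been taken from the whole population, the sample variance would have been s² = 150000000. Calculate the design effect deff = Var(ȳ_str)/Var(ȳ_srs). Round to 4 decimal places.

Var(ȳ_str) = Σ Wₕ²(1−fₕ)sₕ²/nₕ with Wₕ = Nₕ/26988:
  Dept II: (14232/26988)²·(1−1450/14232)·30860000/1450 = 5315.5874
  Dept III: (12756/26988)²·(1−252/12756)·110400000/252 = 95937.988
  → Var(ȳ_str) = 101253.58.
Var(ȳ_srs) = (1 − 1702/26988)·150000000/1702 = 82573.584.
deff = 101253.58 / 82573.584 = 1.2262.

1.2262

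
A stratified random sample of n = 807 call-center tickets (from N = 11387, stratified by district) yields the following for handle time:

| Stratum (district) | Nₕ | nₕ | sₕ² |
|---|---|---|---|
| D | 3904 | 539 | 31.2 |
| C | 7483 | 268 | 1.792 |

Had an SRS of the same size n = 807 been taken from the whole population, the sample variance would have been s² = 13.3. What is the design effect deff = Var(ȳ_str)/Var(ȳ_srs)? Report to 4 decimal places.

0.5648

Var(ȳ_str) = Σ Wₕ²(1−fₕ)sₕ²/nₕ with Wₕ = Nₕ/11387:
  D: (3904/11387)²·(1−539/3904)·31.2/539 = 0.0058646495
  C: (7483/11387)²·(1−268/7483)·1.792/268 = 0.0027841758
  → Var(ȳ_str) = 0.0086488253.
Var(ȳ_srs) = (1 − 807/11387)·13.3/807 = 0.015312794.
deff = 0.0086488253 / 0.015312794 = 0.5648.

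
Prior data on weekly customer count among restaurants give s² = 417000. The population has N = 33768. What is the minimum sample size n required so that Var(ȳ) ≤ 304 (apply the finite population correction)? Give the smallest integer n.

Without fpc, n₀ = s²/D = 417000/304 = 1371.7105.
With fpc, (1 − n/N)·s²/n ≤ D requires n ≥ n₀/(1 + n₀/N) = 1371.7105/(1 + 1371.7105/33768) = 1318.1645.
Rounding up, n = 1319.

1319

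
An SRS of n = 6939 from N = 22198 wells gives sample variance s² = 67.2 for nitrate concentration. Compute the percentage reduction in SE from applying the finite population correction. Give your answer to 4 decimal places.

17.0902

f = n/N = 6939/22198 = 0.31259573.
SE_no-fpc = √(s²/n) = 0.098409311; SE_fpc = √((1−f)s²/n) = 0.081591009.
Ratio = √(1−f) = 0.82909847. Reduction = 100·(1 − 0.82909847) = 17.0902%.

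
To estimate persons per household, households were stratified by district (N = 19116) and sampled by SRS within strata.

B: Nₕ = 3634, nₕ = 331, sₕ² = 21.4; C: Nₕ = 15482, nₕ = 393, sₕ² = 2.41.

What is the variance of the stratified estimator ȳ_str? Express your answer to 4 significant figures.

0.006044

Var(ȳ_str) = Σₕ Wₕ²(1 − fₕ)sₕ²/nₕ with Wₕ = Nₕ/N, N = 19116.
B: Wₕ = 0.19010253; term = 0.19010253²·(1 − 0.09108420)·21.4/331 = 0.0021236612.
C: Wₕ = 0.80989747; term = 0.80989747²·(1 − 0.02538432)·2.41/393 = 0.003920288.
Sum = 0.0060439492.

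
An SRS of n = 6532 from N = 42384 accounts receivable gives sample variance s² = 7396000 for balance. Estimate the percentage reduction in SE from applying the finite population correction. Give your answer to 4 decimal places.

8.0280

f = n/N = 6532/42384 = 0.15411476.
SE_no-fpc = √(s²/n) = 33.649248; SE_fpc = √((1−f)s²/n) = 30.947893.
Ratio = √(1−f) = 0.91972020. Reduction = 100·(1 − 0.91972020) = 8.0280%.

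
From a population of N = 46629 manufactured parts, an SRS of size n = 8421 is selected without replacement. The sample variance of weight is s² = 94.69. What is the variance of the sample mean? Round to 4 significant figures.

0.009214

Under SRS without replacement, Var(ȳ) = (1 − f)·s²/n with f = n/N = 8421/46629 = 0.18059577.
Var(ȳ) = (1 − 0.18059577)·94.69/8421 = 0.81940423·0.011244508 = 0.0092137973.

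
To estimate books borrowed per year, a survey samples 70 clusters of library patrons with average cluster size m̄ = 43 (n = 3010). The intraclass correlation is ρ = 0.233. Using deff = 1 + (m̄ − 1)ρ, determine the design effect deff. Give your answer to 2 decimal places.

deff = 1 + (43 − 1)·0.233 = 1 + 9.786 = 10.786.

10.79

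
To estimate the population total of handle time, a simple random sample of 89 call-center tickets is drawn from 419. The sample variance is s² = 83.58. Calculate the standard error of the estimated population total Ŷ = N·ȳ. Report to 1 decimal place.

360.3

Var(Ŷ) = N²·Var(ȳ) = N²·(1 − n/N)·s²/n.
f = 89/419 = 0.21241050; Var(ȳ) = 0.78758950·83.58/89 = 0.73962618.
Var(Ŷ) = 419² · 0.73962618 = 129849.51.
SE(Ŷ) = √(129849.51) = 360.3.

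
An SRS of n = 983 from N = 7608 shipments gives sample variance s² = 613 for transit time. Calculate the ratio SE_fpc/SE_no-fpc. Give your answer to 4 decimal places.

f = n/N = 983/7608 = 0.12920610.
SE_no-fpc = √(s²/n) = 0.78968425; SE_fpc = √((1−f)s²/n) = 0.73690443.
Ratio = √(1−f) = 0.93316338.

0.9332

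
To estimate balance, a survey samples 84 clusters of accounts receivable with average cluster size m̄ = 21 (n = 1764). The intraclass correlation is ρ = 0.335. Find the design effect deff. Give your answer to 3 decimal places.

deff = 1 + (21 − 1)·0.335 = 1 + 6.7 = 7.7.

7.700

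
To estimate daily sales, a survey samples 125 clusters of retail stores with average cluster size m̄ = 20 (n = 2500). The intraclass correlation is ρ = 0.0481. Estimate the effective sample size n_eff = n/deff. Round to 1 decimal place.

deff = 1 + (20 − 1)·0.0481 = 1 + 0.9139 = 1.9139.
n_eff = 2500 / 1.9139 = 1306.2.

1306.2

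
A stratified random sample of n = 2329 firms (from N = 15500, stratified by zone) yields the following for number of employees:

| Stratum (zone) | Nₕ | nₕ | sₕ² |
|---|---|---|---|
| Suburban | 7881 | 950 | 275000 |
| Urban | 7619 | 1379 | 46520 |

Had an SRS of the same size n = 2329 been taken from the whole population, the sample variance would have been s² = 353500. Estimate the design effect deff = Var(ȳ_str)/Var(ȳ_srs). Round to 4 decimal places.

Var(ȳ_str) = Σ Wₕ²(1−fₕ)sₕ²/nₕ with Wₕ = Nₕ/15500:
  Suburban: (7881/15500)²·(1−950/7881)·275000/950 = 65.814702
  Urban: (7619/15500)²·(1−1379/7619)·46520/1379 = 6.6756661
  → Var(ȳ_str) = 72.490368.
Var(ȳ_srs) = (1 − 2329/15500)·353500/2329 = 128.97543.
deff = 72.490368 / 128.97543 = 0.5620.

0.5620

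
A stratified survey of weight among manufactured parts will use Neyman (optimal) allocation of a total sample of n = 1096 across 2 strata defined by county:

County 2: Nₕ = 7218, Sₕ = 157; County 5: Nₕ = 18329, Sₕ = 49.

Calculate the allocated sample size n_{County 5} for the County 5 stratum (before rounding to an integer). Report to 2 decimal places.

Neyman allocation: nₕ = n·NₕSₕ / Σⱼ NⱼSⱼ.
Σ NⱼSⱼ = 7218·157 + 18329·49 = 2.031347 × 10^6.
n_{County 5} = 1096·18329·49 / (2.031347 × 10^6) = 484.58.

484.58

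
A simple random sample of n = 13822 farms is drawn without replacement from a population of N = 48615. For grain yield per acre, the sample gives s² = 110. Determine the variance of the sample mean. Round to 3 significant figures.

Under SRS without replacement, Var(ȳ) = (1 − f)·s²/n with f = n/N = 13822/48615 = 0.28431554.
Var(ȳ) = (1 − 0.28431554)·110/13822 = 0.71568446·0.0079583273 = 0.0056956512.

0.00570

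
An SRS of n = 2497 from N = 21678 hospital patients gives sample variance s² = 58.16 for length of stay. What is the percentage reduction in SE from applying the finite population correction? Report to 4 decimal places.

f = n/N = 2497/21678 = 0.11518590.
SE_no-fpc = √(s²/n) = 0.15261701; SE_fpc = √((1−f)s²/n) = 0.14355851.
Ratio = √(1−f) = 0.94064557. Reduction = 100·(1 − 0.94064557) = 5.9354%.

5.9354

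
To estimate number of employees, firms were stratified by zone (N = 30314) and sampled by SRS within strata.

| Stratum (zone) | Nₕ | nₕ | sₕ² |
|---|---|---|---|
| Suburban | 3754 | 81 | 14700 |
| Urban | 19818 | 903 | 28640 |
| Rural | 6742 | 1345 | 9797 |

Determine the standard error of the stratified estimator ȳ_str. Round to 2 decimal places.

3.99

Var(ȳ_str) = Σₕ Wₕ²(1 − fₕ)sₕ²/nₕ with Wₕ = Nₕ/N, N = 30314.
Suburban: Wₕ = 0.12383717; term = 0.12383717²·(1 − 0.02157698)·14700/81 = 2.7230839.
Urban: Wₕ = 0.65375734; term = 0.65375734²·(1 − 0.04556464)·28640/903 = 12.937934.
Rural: Wₕ = 0.22240549; term = 0.22240549²·(1 − 0.19949570)·9797/1345 = 0.28842008.
Sum = 15.949438.
SE = √(15.949438) = 3.99.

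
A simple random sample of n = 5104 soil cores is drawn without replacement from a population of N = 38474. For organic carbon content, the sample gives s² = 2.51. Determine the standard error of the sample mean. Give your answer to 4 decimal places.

0.0207

Under SRS without replacement, Var(ȳ) = (1 − f)·s²/n with f = n/N = 5104/38474 = 0.13266102.
Var(ȳ) = (1 − 0.13266102)·2.51/5104 = 0.86733898·4.9177116 × 10^-4 = 4.265323 × 10^-4.
SE(ȳ) = √(4.265323 × 10^-4) = 0.0207.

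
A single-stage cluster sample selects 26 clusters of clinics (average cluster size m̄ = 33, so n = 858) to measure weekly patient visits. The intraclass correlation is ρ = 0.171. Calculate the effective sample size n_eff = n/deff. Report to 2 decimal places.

132.57

deff = 1 + (33 − 1)·0.171 = 1 + 5.472 = 6.472.
n_eff = 858 / 6.472 = 132.57.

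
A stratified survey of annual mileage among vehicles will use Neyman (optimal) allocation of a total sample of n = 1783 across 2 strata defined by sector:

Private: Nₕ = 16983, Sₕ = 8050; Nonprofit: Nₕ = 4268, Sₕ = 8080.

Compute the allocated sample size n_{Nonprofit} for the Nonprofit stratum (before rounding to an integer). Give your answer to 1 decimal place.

359.2

Neyman allocation: nₕ = n·NₕSₕ / Σⱼ NⱼSⱼ.
Σ NⱼSⱼ = 16983·8050 + 4268·8080 = 1.7119859 × 10^8.
n_{Nonprofit} = 1783·4268·8080 / (1.7119859 × 10^8) = 359.2.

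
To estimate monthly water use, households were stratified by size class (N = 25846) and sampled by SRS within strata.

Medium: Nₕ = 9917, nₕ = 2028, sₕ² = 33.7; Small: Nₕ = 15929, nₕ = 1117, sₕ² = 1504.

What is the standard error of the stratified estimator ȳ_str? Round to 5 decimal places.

0.69102

Var(ȳ_str) = Σₕ Wₕ²(1 − fₕ)sₕ²/nₕ with Wₕ = Nₕ/N, N = 25846.
Medium: Wₕ = 0.38369574; term = 0.38369574²·(1 − 0.20449733)·33.7/2028 = 0.0019461555.
Small: Wₕ = 0.61630426; term = 0.61630426²·(1 − 0.07012367)·1504/1117 = 0.47556534.
Sum = 0.4775115.
SE = √(0.4775115) = 0.69102.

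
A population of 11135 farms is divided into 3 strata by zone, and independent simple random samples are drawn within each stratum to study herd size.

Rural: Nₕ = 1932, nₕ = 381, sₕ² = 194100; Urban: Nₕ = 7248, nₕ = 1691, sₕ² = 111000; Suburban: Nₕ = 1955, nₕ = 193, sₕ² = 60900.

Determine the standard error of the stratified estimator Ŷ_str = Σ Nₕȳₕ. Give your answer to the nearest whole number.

Var(Ŷ_str) = Σₕ Nₕ²(1 − fₕ)sₕ²/nₕ.
Rural: 1932²·(1 − 381/1932)·194100/381 = 1.5265797 × 10^9.
Urban: 7248²·(1 − 1691/7248)·111000/1691 = 2.6438569 × 10^9.
Suburban: 1955²·(1 − 193/1955)·60900/193 = 1.0869577 × 10^9.
Sum = 5.2573943 × 10^9.
SE = √(5.2573943 × 10^9) = 72508.

72508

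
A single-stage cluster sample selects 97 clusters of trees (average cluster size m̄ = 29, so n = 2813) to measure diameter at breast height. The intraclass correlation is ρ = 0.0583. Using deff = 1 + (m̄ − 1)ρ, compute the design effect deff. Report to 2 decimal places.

2.63

deff = 1 + (29 − 1)·0.0583 = 1 + 1.6324 = 2.6324.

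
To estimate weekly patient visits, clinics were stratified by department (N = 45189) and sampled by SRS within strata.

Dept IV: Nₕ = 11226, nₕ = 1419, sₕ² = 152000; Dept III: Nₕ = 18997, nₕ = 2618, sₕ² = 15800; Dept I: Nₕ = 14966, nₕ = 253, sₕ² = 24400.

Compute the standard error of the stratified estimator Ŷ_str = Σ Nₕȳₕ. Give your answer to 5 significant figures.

186830

Var(Ŷ_str) = Σₕ Nₕ²(1 − fₕ)sₕ²/nₕ.
Dept IV: 11226²·(1 − 1419/11226)·152000/1419 = 1.1792949 × 10^10.
Dept III: 18997²·(1 − 2618/18997)·15800/2618 = 1.8778455 × 10^9.
Dept I: 14966²·(1 − 253/14966)·24400/253 = 2.1236174 × 10^10.
Sum = 3.4906969 × 10^10.
SE = √(3.4906969 × 10^10) = 186830.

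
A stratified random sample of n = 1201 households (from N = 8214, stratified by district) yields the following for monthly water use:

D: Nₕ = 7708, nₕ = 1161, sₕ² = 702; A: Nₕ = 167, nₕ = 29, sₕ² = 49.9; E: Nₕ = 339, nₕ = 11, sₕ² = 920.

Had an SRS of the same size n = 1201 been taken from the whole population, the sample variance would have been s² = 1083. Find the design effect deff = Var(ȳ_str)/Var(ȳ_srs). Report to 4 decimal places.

Var(ȳ_str) = Σ Wₕ²(1−fₕ)sₕ²/nₕ with Wₕ = Nₕ/8214:
  D: (7708/8214)²·(1−1161/7708)·702/1161 = 0.45225101
  A: (167/8214)²·(1−29/167)·49.9/29 = 5.8774468 × 10^-4
  E: (339/8214)²·(1−11/339)·920/11 = 0.13783493
  → Var(ȳ_str) = 0.59067368.
Var(ȳ_srs) = (1 − 1201/8214)·1083/1201 = 0.76990048.
deff = 0.59067368 / 0.76990048 = 0.7672.

0.7672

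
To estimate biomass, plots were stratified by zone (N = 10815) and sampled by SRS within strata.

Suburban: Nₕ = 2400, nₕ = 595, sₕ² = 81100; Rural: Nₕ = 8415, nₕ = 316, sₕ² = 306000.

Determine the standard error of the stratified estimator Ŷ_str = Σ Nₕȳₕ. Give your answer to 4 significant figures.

258000

Var(Ŷ_str) = Σₕ Nₕ²(1 − fₕ)sₕ²/nₕ.
Suburban: 2400²·(1 − 595/2400)·81100/595 = 5.9046252 × 10^8.
Rural: 8415²·(1 − 316/8415)·306000/316 = 6.5996342 × 10^10.
Sum = 6.6586805 × 10^10.
SE = √(6.6586805 × 10^10) = 258000.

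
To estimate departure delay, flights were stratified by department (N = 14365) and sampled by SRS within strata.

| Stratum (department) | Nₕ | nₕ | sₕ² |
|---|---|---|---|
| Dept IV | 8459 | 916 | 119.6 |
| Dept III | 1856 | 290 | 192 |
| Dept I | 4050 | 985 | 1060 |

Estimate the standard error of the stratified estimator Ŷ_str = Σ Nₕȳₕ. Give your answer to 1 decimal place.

Var(Ŷ_str) = Σₕ Nₕ²(1 − fₕ)sₕ²/nₕ.
Dept IV: 8459²·(1 − 916/8459)·119.6/916 = 8.3310327 × 10^6.
Dept III: 1856²·(1 − 290/1856)·192/290 = 1.9243008 × 10^6.
Dept I: 4050²·(1 − 985/4050)·1060/985 = 1.3358421 × 10^7.
Sum = 2.3613755 × 10^7.
SE = √(2.3613755 × 10^7) = 4859.4.

4859.4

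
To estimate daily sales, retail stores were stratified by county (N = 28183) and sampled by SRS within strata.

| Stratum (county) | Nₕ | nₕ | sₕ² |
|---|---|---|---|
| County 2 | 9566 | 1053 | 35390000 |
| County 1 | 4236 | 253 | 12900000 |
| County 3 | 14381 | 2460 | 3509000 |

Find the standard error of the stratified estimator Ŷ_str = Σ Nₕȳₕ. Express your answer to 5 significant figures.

Var(Ŷ_str) = Σₕ Nₕ²(1 − fₕ)sₕ²/nₕ.
County 2: 9566²·(1 − 1053/9566)·35390000/1053 = 2.7369395 × 10^12.
County 1: 4236²·(1 − 253/4236)·12900000/253 = 8.6027132 × 10^11.
County 3: 14381²·(1 − 2460/14381)·3509000/2460 = 2.4454007 × 10^11.
Sum = 3.8417509 × 10^12.
SE = √(3.8417509 × 10^12) = 1.9600 × 10^6.

1.9600 × 10^6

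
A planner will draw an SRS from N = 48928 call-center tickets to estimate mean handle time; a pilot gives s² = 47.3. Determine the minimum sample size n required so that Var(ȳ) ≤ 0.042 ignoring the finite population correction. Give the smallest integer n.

1127

Without fpc, n₀ = s²/D = 47.3/0.042 = 1126.1905.
Rounding up, n = 1127.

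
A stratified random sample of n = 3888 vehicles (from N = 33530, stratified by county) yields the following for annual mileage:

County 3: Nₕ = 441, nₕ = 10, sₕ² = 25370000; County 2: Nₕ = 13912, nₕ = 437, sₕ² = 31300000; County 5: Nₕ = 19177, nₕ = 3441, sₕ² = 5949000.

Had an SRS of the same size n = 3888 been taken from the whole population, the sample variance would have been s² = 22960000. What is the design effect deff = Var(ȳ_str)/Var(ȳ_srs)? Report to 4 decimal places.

Var(ȳ_str) = Σ Wₕ²(1−fₕ)sₕ²/nₕ with Wₕ = Nₕ/33530:
  County 3: (441/33530)²·(1−10/441)·25370000/10 = 428.91301
  County 2: (13912/33530)²·(1−437/13912)·31300000/437 = 11943.019
  County 5: (19177/33530)²·(1−3441/19177)·5949000/3441 = 464.05259
  → Var(ȳ_str) = 12835.985.
Var(ȳ_srs) = (1 − 3888/33530)·22960000/3888 = 5220.5899.
deff = 12835.985 / 5220.5899 = 2.4587.

2.4587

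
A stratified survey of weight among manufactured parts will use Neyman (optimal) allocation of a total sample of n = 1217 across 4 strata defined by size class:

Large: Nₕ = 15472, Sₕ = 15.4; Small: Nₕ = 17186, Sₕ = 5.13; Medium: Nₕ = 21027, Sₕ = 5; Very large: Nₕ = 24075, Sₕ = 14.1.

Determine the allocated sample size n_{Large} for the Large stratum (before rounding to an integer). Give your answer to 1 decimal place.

376.1

Neyman allocation: nₕ = n·NₕSₕ / Σⱼ NⱼSⱼ.
Σ NⱼSⱼ = 15472·15.4 + 17186·5.13 + 21027·5 + 24075·14.1 = 771025.48.
n_{Large} = 1217·15472·15.4 / 771025.48 = 376.1.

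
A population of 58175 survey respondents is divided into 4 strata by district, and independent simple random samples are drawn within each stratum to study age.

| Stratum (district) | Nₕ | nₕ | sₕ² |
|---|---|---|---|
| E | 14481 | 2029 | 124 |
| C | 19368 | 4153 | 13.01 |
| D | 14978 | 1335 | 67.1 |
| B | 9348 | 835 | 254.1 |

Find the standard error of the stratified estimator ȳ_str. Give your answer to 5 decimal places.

Var(ȳ_str) = Σₕ Wₕ²(1 − fₕ)sₕ²/nₕ with Wₕ = Nₕ/N, N = 58175.
E: Wₕ = 0.24892136; term = 0.24892136²·(1 − 0.14011463)·124/2029 = 0.0032561509.
C: Wₕ = 0.33292651; term = 0.33292651²·(1 − 0.21442586)·13.01/4153 = 2.727717 × 10^-4.
D: Wₕ = 0.25746455; term = 0.25746455²·(1 − 0.08913073)·67.1/1335 = 0.0030348147.
B: Wₕ = 0.16068758; term = 0.16068758²·(1 − 0.08932392)·254.1/835 = 0.0071556113.
Sum = 0.013719349.
SE = √(0.013719349) = 0.11713.

0.11713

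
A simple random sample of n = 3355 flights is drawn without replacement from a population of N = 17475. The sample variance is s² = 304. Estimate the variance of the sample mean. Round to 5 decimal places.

Under SRS without replacement, Var(ȳ) = (1 − f)·s²/n with f = n/N = 3355/17475 = 0.19198856.
Var(ȳ) = (1 − 0.19198856)·304/3355 = 0.80801144·0.090611028 = 0.073214748.

0.07321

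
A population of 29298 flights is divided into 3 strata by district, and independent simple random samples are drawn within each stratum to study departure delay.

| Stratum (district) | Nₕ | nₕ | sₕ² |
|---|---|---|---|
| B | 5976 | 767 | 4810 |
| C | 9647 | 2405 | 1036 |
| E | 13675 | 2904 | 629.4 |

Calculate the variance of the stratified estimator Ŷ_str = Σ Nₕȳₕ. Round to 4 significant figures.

2.572 × 10^8

Var(Ŷ_str) = Σₕ Nₕ²(1 − fₕ)sₕ²/nₕ.
B: 5976²·(1 − 767/5976)·4810/767 = 1.9521566 × 10^8.
C: 9647²·(1 − 2405/9647)·1036/2405 = 3.0095078 × 10^7.
E: 13675²·(1 − 2904/13675)·629.4/2904 = 3.192372 × 10^7.
Sum = 2.5723446 × 10^8.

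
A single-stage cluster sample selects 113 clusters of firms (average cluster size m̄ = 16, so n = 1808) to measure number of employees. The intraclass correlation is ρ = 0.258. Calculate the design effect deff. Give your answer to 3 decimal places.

deff = 1 + (16 − 1)·0.258 = 1 + 3.87 = 4.87.

4.870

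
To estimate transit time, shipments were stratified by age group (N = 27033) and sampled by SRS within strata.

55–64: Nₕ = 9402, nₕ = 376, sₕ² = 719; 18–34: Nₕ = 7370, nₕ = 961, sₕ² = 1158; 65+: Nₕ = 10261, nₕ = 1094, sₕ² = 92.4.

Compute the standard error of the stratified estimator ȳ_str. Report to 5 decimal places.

0.55751

Var(ȳ_str) = Σₕ Wₕ²(1 − fₕ)sₕ²/nₕ with Wₕ = Nₕ/N, N = 27033.
55–64: Wₕ = 0.34779714; term = 0.34779714²·(1 − 0.03999149)·719/376 = 0.22205887.
18–34: Wₕ = 0.27262975; term = 0.27262975²·(1 − 0.13039349)·1158/961 = 0.077885111.
65+: Wₕ = 0.37957311; term = 0.37957311²·(1 − 0.10661729)·92.4/1094 = 0.01087134.
Sum = 0.31081532.
SE = √(0.31081532) = 0.55751.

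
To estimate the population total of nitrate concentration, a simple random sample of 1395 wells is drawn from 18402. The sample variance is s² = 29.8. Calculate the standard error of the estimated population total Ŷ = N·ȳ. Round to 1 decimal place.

2585.6

Var(Ŷ) = N²·Var(ȳ) = N²·(1 − n/N)·s²/n.
f = 1395/18402 = 0.07580698; Var(ȳ) = 0.92419302·29.8/1395 = 0.019742618.
Var(Ŷ) = 18402² · 0.019742618 = 6.6855139 × 10^6.
SE(Ŷ) = √(6.6855139 × 10^6) = 2585.6.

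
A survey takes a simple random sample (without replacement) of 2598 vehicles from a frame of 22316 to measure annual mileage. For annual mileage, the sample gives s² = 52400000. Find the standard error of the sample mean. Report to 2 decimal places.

133.50

Under SRS without replacement, Var(ȳ) = (1 − f)·s²/n with f = n/N = 2598/22316 = 0.11641871.
Var(ȳ) = (1 − 0.11641871)·52400000/2598 = 0.88358129·20169.361 = 17821.27.
SE(ȳ) = √(17821.27) = 133.50.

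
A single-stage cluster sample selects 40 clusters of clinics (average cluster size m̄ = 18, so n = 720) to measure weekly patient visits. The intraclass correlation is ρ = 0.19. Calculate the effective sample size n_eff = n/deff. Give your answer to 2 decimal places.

deff = 1 + (18 − 1)·0.19 = 1 + 3.23 = 4.23.
n_eff = 720 / 4.23 = 170.21.

170.21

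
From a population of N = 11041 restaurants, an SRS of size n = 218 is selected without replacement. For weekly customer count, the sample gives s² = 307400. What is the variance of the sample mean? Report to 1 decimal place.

Under SRS without replacement, Var(ȳ) = (1 − f)·s²/n with f = n/N = 218/11041 = 0.01974459.
Var(ȳ) = (1 − 0.01974459)·307400/218 = 0.98025541·1410.0917 = 1382.2501.

1382.3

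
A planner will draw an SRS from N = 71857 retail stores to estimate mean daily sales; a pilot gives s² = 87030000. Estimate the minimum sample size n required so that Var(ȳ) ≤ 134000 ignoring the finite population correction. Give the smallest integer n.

Without fpc, n₀ = s²/D = 87030000/134000 = 649.4776.
Rounding up, n = 650.

650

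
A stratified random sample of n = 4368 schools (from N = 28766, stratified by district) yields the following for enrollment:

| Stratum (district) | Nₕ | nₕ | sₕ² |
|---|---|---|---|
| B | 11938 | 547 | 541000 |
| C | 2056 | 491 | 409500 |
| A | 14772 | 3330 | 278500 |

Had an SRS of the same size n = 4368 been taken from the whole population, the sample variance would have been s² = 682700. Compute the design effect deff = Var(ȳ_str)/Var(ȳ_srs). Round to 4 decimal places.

1.3794

Var(ȳ_str) = Σ Wₕ²(1−fₕ)sₕ²/nₕ with Wₕ = Nₕ/28766:
  B: (11938/28766)²·(1−547/11938)·541000/547 = 162.53407
  C: (2056/28766)²·(1−491/2056)·409500/491 = 3.2430296
  A: (14772/28766)²·(1−3330/14772)·278500/3330 = 17.082965
  → Var(ȳ_str) = 182.86006.
Var(ȳ_srs) = (1 − 4368/28766)·682700/4368 = 132.56291.
deff = 182.86006 / 132.56291 = 1.3794.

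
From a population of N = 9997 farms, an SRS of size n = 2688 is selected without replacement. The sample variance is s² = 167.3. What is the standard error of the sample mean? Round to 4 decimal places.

0.2133

Under SRS without replacement, Var(ȳ) = (1 − f)·s²/n with f = n/N = 2688/9997 = 0.26888066.
Var(ȳ) = (1 − 0.26888066)·167.3/2688 = 0.73111934·0.062239583 = 0.045504563.
SE(ȳ) = √(0.045504563) = 0.2133.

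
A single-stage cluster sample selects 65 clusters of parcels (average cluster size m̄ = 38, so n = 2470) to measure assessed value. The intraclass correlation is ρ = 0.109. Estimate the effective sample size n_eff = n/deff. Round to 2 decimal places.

490.76

deff = 1 + (38 − 1)·0.109 = 1 + 4.033 = 5.033.
n_eff = 2470 / 5.033 = 490.76.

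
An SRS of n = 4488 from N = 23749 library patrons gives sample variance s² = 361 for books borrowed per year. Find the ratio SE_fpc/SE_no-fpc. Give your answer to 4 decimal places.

f = n/N = 4488/23749 = 0.18897638.
SE_no-fpc = √(s²/n) = 0.28361368; SE_fpc = √((1−f)s²/n) = 0.25541355.
Ratio = √(1−f) = 0.90056850.

0.9006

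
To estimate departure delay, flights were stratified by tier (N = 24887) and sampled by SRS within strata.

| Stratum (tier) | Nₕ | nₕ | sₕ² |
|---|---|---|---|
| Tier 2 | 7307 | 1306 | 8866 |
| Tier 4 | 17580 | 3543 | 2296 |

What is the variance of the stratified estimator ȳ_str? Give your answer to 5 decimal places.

Var(ȳ_str) = Σₕ Wₕ²(1 − fₕ)sₕ²/nₕ with Wₕ = Nₕ/N, N = 24887.
Tier 2: Wₕ = 0.29360710; term = 0.29360710²·(1 − 0.17873272)·8866/1306 = 0.48062039.
Tier 4: Wₕ = 0.70639290; term = 0.70639290²·(1 − 0.20153584)·2296/3543 = 0.25819558.
Sum = 0.73881597.

0.73882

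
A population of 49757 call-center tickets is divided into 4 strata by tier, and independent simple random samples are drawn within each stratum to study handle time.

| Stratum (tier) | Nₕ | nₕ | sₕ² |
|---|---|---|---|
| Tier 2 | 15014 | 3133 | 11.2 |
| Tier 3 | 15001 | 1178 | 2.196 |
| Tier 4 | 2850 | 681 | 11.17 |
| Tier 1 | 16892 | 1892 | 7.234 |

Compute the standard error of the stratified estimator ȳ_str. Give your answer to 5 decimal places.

Var(ȳ_str) = Σₕ Wₕ²(1 − fₕ)sₕ²/nₕ with Wₕ = Nₕ/N, N = 49757.
Tier 2: Wₕ = 0.30174649; term = 0.30174649²·(1 − 0.20867191)·11.2/3133 = 2.5757201 × 10^-4.
Tier 3: Wₕ = 0.30148522; term = 0.30148522²·(1 − 0.07852810)·2.196/1178 = 1.5613533 × 10^-4.
Tier 4: Wₕ = 0.05727837; term = 0.05727837²·(1 − 0.23894737)·11.17/681 = 4.0954544 × 10^-5.
Tier 1: Wₕ = 0.33948992; term = 0.33948992²·(1 − 0.11200568)·7.234/1892 = 3.9131034 × 10^-4.
Sum = 8.4597222 × 10^-4.
SE = √(8.4597222 × 10^-4) = 0.02909.

0.02909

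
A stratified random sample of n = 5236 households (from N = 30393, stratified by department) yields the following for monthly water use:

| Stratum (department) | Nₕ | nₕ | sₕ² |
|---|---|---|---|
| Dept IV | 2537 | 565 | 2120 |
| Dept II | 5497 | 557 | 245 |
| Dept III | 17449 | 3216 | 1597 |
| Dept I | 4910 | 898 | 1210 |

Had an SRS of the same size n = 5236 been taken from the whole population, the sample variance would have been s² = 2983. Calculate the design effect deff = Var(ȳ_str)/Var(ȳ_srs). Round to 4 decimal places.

Var(ȳ_str) = Σ Wₕ²(1−fₕ)sₕ²/nₕ with Wₕ = Nₕ/30393:
  Dept IV: (2537/30393)²·(1−565/2537)·2120/565 = 0.020322056
  Dept II: (5497/30393)²·(1−557/5497)·245/557 = 0.012930533
  Dept III: (17449/30393)²·(1−3216/17449)·1597/3216 = 0.13350844
  Dept I: (4910/30393)²·(1−898/4910)·1210/898 = 0.028734544
  → Var(ȳ_str) = 0.19549557.
Var(ȳ_srs) = (1 − 5236/30393)·2983/5236 = 0.4715621.
deff = 0.19549557 / 0.4715621 = 0.4146.

0.4146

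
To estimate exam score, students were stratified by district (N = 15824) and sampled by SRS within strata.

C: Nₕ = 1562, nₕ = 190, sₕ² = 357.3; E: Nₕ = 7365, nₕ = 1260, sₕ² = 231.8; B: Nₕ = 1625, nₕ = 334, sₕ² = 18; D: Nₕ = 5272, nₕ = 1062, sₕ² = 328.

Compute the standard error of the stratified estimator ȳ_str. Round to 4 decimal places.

Var(ȳ_str) = Σₕ Wₕ²(1 − fₕ)sₕ²/nₕ with Wₕ = Nₕ/N, N = 15824.
C: Wₕ = 0.09871082; term = 0.09871082²·(1 − 0.12163892)·357.3/190 = 0.016094667.
E: Wₕ = 0.46543225; term = 0.46543225²·(1 − 0.17107943)·231.8/1260 = 0.033034578.
B: Wₕ = 0.10269211; term = 0.10269211²·(1 − 0.20553846)·18/334 = 4.5151595 × 10^-4.
D: Wₕ = 0.33316481; term = 0.33316481²·(1 − 0.20144158)·328/1062 = 0.02737627.
Sum = 0.076957031.
SE = √(0.076957031) = 0.2774.

0.2774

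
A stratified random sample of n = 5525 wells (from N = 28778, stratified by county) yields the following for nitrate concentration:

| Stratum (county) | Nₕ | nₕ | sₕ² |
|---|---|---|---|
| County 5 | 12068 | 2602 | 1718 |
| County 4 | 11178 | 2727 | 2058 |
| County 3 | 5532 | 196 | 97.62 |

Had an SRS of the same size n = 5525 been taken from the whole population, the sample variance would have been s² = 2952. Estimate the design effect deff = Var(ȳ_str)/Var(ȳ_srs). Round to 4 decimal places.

Var(ȳ_str) = Σ Wₕ²(1−fₕ)sₕ²/nₕ with Wₕ = Nₕ/28778:
  County 5: (12068/28778)²·(1−2602/12068)·1718/2602 = 0.091074428
  County 4: (11178/28778)²·(1−2727/11178)·2058/2727 = 0.086081777
  County 3: (5532/28778)²·(1−196/5532)·97.62/196 = 0.017752499
  → Var(ȳ_str) = 0.1949087.
Var(ȳ_srs) = (1 − 5525/28778)·2952/5525 = 0.43172028.
deff = 0.1949087 / 0.43172028 = 0.4515.

0.4515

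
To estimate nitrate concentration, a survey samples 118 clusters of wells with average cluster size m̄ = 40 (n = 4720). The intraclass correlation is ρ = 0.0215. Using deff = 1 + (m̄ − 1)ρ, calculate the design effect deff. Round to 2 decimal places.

1.84

deff = 1 + (40 − 1)·0.0215 = 1 + 0.8385 = 1.8385.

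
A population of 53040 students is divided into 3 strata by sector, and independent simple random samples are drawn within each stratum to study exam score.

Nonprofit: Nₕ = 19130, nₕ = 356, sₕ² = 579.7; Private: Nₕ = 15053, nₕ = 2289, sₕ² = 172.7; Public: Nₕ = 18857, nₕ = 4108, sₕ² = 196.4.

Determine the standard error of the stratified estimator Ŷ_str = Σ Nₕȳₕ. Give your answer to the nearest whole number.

Var(Ŷ_str) = Σₕ Nₕ²(1 − fₕ)sₕ²/nₕ.
Nonprofit: 19130²·(1 − 356/19130)·579.7/356 = 5.8482386 × 10^8.
Private: 15053²·(1 − 2289/15053)·172.7/2289 = 1.4496274 × 10^7.
Public: 18857²·(1 − 4108/18857)·196.4/4108 = 1.3296772 × 10^7.
Sum = 6.1261691 × 10^8.
SE = √(6.1261691 × 10^8) = 24751.

24751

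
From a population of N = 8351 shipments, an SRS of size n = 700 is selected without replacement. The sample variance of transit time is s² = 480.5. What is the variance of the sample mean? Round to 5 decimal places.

Under SRS without replacement, Var(ȳ) = (1 − f)·s²/n with f = n/N = 700/8351 = 0.08382230.
Var(ȳ) = (1 − 0.08382230)·480.5/700 = 0.91617770·0.68642857 = 0.62889055.

0.62889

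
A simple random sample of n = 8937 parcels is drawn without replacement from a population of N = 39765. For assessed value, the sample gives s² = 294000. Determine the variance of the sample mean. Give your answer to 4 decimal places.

25.5035

Under SRS without replacement, Var(ȳ) = (1 − f)·s²/n with f = n/N = 8937/39765 = 0.22474538.
Var(ȳ) = (1 − 0.22474538)·294000/8937 = 0.77525462·32.896945 = 25.503509.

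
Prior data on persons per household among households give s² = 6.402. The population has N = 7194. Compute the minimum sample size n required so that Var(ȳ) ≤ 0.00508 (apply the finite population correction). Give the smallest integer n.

1073

Without fpc, n₀ = s²/D = 6.402/0.00508 = 1260.2362.
With fpc, (1 − n/N)·s²/n ≤ D requires n ≥ n₀/(1 + n₀/N) = 1260.2362/(1 + 1260.2362/7194) = 1072.3783.
Rounding up, n = 1073.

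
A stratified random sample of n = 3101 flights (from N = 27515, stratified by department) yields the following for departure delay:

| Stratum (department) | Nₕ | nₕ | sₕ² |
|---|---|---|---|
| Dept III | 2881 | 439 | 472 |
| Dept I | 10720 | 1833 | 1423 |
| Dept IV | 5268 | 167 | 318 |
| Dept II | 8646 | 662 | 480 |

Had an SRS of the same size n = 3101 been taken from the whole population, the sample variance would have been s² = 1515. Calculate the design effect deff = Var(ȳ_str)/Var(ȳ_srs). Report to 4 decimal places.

0.5568

Var(ȳ_str) = Σ Wₕ²(1−fₕ)sₕ²/nₕ with Wₕ = Nₕ/27515:
  Dept III: (2881/27515)²·(1−439/2881)·472/439 = 0.0099914234
  Dept I: (10720/27515)²·(1−1833/10720)·1423/1833 = 0.097690733
  Dept IV: (5268/27515)²·(1−167/5268)·318/167 = 0.067588484
  Dept II: (8646/27515)²·(1−662/8646)·480/662 = 0.066111951
  → Var(ȳ_str) = 0.24138259.
Var(ȳ_srs) = (1 − 3101/27515)·1515/3101 = 0.4334912.
deff = 0.24138259 / 0.4334912 = 0.5568.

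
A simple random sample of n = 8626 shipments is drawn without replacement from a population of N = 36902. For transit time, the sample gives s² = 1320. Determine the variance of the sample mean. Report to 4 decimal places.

0.1173

Under SRS without replacement, Var(ȳ) = (1 − f)·s²/n with f = n/N = 8626/36902 = 0.23375427.
Var(ȳ) = (1 − 0.23375427)·1320/8626 = 0.76624573·0.15302574 = 0.11725532.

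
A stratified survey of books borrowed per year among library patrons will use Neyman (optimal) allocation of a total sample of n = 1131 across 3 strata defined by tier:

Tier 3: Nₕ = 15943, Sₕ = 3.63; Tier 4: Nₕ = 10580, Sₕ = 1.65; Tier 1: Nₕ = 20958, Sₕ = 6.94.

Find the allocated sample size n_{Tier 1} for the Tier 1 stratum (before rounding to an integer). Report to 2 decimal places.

Neyman allocation: nₕ = n·NₕSₕ / Σⱼ NⱼSⱼ.
Σ NⱼSⱼ = 15943·3.63 + 10580·1.65 + 20958·6.94 = 220778.61.
n_{Tier 1} = 1131·20958·6.94 / 220778.61 = 745.10.

745.10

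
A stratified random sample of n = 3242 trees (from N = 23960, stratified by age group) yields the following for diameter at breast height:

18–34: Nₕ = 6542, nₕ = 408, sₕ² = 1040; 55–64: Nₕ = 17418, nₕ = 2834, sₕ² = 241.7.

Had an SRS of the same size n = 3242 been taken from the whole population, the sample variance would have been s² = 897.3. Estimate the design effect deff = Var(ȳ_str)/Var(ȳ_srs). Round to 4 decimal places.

Var(ȳ_str) = Σ Wₕ²(1−fₕ)sₕ²/nₕ with Wₕ = Nₕ/23960:
  18–34: (6542/23960)²·(1−408/6542)·1040/408 = 0.17817791
  55–64: (17418/23960)²·(1−2834/17418)·241.7/2834 = 0.037737934
  → Var(ȳ_str) = 0.21591584.
Var(ȳ_srs) = (1 − 3242/23960)·897.3/3242 = 0.23932368.
deff = 0.21591584 / 0.23932368 = 0.9022.

0.9022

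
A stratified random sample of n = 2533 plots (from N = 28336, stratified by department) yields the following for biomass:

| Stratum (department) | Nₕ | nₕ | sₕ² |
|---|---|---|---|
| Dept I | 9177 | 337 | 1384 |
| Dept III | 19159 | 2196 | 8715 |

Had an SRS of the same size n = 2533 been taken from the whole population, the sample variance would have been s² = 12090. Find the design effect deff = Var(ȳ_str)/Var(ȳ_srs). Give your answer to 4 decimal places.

Var(ȳ_str) = Σ Wₕ²(1−fₕ)sₕ²/nₕ with Wₕ = Nₕ/28336:
  Dept I: (9177/28336)²·(1−337/9177)·1384/337 = 0.41493694
  Dept III: (19159/28336)²·(1−2196/19159)·8715/2196 = 1.6063252
  → Var(ȳ_str) = 2.0212621.
Var(ȳ_srs) = (1 − 2533/28336)·12090/2533 = 4.3463307.
deff = 2.0212621 / 4.3463307 = 0.4651.

0.4651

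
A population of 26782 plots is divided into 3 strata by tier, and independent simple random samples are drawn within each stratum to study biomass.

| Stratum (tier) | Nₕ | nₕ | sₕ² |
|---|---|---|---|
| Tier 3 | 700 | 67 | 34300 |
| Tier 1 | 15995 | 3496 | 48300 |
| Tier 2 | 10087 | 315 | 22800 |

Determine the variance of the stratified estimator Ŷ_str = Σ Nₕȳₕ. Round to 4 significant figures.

1.012 × 10^10

Var(Ŷ_str) = Σₕ Nₕ²(1 − fₕ)sₕ²/nₕ.
Tier 3: 700²·(1 − 67/700)·34300/67 = 2.2684075 × 10^8.
Tier 1: 15995²·(1 − 3496/15995)·48300/3496 = 2.7620734 × 10^9.
Tier 2: 10087²·(1 − 315/10087)·22800/315 = 7.1346023 × 10^9.
Sum = 1.0123516 × 10^10.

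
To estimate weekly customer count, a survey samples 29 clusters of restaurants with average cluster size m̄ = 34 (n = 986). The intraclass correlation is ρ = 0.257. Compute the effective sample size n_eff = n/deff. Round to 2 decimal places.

104.00

deff = 1 + (34 − 1)·0.257 = 1 + 8.481 = 9.481.
n_eff = 986 / 9.481 = 104.00.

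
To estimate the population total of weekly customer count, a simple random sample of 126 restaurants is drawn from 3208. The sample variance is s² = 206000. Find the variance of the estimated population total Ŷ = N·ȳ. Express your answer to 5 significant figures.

1.6165 × 10^10

Var(Ŷ) = N²·Var(ȳ) = N²·(1 − n/N)·s²/n.
f = 126/3208 = 0.03927681; Var(ȳ) = 0.96072319·206000/126 = 1570.7062.
Var(Ŷ) = 3208² · 1570.7062 = 1.6164552 × 10^10.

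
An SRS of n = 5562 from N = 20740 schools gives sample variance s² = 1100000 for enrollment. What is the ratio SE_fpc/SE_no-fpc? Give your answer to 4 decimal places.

0.8555

f = n/N = 5562/20740 = 0.26817743.
SE_no-fpc = √(s²/n) = 14.063093; SE_fpc = √((1−f)s²/n) = 12.030502.
Ratio = √(1−f) = 0.85546629.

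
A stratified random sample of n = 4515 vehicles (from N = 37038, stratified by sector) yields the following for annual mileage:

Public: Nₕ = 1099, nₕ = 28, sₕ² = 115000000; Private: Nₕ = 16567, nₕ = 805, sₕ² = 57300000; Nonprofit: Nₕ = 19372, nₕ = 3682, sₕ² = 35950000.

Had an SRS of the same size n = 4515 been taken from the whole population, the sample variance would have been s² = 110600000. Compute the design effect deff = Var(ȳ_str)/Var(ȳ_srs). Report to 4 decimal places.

0.8943

Var(ȳ_str) = Σ Wₕ²(1−fₕ)sₕ²/nₕ with Wₕ = Nₕ/37038:
  Public: (1099/37038)²·(1−28/1099)·115000000/28 = 3523.9677
  Private: (16567/37038)²·(1−805/16567)·57300000/805 = 13549.363
  Nonprofit: (19372/37038)²·(1−3682/19372)·35950000/3682 = 2163.3035
  → Var(ȳ_str) = 19236.634.
Var(ȳ_srs) = (1 − 4515/37038)·110600000/4515 = 21510.002.
deff = 19236.634 / 21510.002 = 0.8943.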